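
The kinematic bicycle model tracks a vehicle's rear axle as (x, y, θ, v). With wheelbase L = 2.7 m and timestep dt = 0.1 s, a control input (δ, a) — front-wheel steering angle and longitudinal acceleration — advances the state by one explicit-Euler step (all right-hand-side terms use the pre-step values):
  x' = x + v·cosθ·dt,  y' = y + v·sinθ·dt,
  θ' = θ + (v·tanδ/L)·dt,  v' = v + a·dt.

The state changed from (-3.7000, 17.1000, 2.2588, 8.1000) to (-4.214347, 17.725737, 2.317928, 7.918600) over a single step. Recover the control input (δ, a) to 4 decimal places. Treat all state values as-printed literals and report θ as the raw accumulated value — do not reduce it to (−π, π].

δ = 0.1946, a = -1.8140

a = (v'−v)/dt = (-0.181400)/0.1 = -1.8140
Δθ = θ'−θ = 0.059128;  (v·dt/L) = 8.1000·0.1/2.7 = 0.300000
tan δ = Δθ·L/(v·dt) = 0.197093  →  δ = 0.1946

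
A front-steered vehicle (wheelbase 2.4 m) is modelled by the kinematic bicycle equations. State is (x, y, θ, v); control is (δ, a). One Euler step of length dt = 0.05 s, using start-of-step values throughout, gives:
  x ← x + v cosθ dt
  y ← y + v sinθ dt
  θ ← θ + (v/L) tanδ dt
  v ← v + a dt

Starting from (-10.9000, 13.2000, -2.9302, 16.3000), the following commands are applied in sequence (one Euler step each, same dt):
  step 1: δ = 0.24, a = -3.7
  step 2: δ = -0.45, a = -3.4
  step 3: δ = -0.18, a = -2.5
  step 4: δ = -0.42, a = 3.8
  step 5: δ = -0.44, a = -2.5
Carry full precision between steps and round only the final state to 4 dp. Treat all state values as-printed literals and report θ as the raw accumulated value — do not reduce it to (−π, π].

(-14.8454, 12.6934, -3.3739, 15.8850)

after step 1 (δ=0.24, a=-3.7): (-11.696858, 13.028995, -2.847098, 16.115000)
after step 2 (δ=-0.45, a=-3.4): (-12.467919, 12.795121, -3.009274, 15.945000)
after step 3 (δ=-0.18, a=-2.5): (-13.258200, 12.689938, -3.069722, 15.820000)
after step 4 (δ=-0.42, a=3.8): (-14.047158, 12.633137, -3.216905, 16.010000)
after step 5 (δ=-0.44, a=-2.5): (-14.845389, 12.693368, -3.373930, 15.885000)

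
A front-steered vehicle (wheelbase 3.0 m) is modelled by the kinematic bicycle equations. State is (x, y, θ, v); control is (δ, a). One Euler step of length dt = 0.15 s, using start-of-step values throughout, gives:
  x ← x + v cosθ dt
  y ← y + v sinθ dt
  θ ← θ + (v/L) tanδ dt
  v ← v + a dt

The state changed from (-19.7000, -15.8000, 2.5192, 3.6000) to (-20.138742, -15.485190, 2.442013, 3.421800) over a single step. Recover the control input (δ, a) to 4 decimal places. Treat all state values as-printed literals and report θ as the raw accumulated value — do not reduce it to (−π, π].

δ = -0.4051, a = -1.1880

a = (v'−v)/dt = (-0.178200)/0.15 = -1.1880
Δθ = θ'−θ = -0.077187;  (v·dt/L) = 3.6000·0.15/3.0 = 0.180000
tan δ = Δθ·L/(v·dt) = -0.428817  →  δ = -0.4051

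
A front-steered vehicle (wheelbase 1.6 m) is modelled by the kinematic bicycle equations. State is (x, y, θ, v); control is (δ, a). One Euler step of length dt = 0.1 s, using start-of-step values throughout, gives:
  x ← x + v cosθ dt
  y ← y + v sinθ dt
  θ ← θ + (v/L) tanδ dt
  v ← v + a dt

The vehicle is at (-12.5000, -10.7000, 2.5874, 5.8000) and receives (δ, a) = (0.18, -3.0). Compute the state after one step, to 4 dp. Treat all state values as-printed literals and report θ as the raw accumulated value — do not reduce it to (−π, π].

(-12.9932, -10.3948, 2.6534, 5.5000)

x' = -12.5000 + 5.8000·cos(2.5874)·0.1 = -12.9932
y' = -10.7000 + 5.8000·sin(2.5874)·0.1 = -10.3948
θ' = 2.5874 + (5.8000/1.6)·tan(0.18)·0.1 = 2.6534
v' = 5.8000 − 3.0000·0.1 = 5.5000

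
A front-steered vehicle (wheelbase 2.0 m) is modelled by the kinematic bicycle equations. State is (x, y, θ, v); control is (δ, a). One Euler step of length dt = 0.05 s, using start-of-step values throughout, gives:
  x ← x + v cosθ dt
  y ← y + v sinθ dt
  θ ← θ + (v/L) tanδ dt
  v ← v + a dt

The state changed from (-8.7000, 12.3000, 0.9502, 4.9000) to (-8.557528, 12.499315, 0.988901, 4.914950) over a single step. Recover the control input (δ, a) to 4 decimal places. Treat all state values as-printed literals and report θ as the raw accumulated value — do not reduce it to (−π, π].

a = (v'−v)/dt = (0.014950)/0.05 = 0.2990
Δθ = θ'−θ = 0.038701;  (v·dt/L) = 4.9000·0.05/2.0 = 0.122500
tan δ = Δθ·L/(v·dt) = 0.315927  →  δ = 0.3060

δ = 0.3060, a = 0.2990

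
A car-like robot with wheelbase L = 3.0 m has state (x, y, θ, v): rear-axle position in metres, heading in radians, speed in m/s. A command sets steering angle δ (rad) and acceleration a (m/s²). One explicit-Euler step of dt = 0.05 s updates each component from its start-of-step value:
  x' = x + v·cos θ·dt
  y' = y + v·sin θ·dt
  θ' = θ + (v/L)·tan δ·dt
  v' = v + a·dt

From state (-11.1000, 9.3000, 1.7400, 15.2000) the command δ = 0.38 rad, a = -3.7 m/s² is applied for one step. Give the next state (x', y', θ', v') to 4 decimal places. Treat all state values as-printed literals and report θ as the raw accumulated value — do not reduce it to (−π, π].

x' = -11.1000 + 15.2000·cos(1.7400)·0.05 = -11.2280
y' = 9.3000 + 15.2000·sin(1.7400)·0.05 = 10.0491
θ' = 1.7400 + (15.2000/3.0)·tan(0.38)·0.05 = 1.8412
v' = 15.2000 − 3.7000·0.05 = 15.0150

(-11.2280, 10.0491, 1.8412, 15.0150)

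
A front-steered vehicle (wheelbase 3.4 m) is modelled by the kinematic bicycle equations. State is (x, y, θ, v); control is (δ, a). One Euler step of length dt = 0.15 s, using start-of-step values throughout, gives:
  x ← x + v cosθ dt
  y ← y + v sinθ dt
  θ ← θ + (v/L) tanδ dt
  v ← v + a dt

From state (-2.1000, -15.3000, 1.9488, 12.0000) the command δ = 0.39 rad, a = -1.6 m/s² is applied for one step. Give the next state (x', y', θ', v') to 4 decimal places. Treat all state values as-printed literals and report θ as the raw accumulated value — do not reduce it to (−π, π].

(-2.7643, -13.6271, 2.1664, 11.7600)

x' = -2.1000 + 12.0000·cos(1.9488)·0.15 = -2.7643
y' = -15.3000 + 12.0000·sin(1.9488)·0.15 = -13.6271
θ' = 1.9488 + (12.0000/3.4)·tan(0.39)·0.15 = 2.1664
v' = 12.0000 − 1.6000·0.15 = 11.7600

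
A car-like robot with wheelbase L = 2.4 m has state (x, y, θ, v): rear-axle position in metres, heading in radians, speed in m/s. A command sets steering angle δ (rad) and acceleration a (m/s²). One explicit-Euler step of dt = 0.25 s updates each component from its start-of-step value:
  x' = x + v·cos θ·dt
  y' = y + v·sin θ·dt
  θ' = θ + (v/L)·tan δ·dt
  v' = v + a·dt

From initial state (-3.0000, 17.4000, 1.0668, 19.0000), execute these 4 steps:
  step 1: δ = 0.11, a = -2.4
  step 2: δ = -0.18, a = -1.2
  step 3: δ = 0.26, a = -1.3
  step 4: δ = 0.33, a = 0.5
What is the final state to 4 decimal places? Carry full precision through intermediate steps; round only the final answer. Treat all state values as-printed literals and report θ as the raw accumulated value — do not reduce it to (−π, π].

(3.8578, 34.0232, 2.0724, 17.9000)

after step 1 (δ=0.11, a=-2.4): (-0.706088, 21.559383, 1.285391, 18.400000)
after step 2 (δ=-0.18, a=-1.2): (0.589027, 25.973302, 0.936616, 18.100000)
after step 3 (δ=0.26, a=-1.3): (3.270169, 29.618449, 1.438177, 17.775000)
after step 4 (δ=0.33, a=0.5): (3.857769, 34.023179, 2.072383, 17.900000)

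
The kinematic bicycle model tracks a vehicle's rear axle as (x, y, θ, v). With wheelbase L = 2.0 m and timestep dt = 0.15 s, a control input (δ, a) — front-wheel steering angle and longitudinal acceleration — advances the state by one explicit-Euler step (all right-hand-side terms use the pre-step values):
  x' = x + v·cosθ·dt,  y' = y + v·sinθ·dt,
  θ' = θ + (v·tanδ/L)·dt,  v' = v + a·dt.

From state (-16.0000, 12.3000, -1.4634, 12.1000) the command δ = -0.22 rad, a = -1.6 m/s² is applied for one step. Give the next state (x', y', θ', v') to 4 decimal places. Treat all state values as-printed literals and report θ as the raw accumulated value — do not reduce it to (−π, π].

x' = -16.0000 + 12.1000·cos(-1.4634)·0.15 = -15.8055
y' = 12.3000 + 12.1000·sin(-1.4634)·0.15 = 10.4955
θ' = -1.4634 + (12.1000/2.0)·tan(-0.22)·0.15 = -1.6663
v' = 12.1000 − 1.6000·0.15 = 11.8600

(-15.8055, 10.4955, -1.6663, 11.8600)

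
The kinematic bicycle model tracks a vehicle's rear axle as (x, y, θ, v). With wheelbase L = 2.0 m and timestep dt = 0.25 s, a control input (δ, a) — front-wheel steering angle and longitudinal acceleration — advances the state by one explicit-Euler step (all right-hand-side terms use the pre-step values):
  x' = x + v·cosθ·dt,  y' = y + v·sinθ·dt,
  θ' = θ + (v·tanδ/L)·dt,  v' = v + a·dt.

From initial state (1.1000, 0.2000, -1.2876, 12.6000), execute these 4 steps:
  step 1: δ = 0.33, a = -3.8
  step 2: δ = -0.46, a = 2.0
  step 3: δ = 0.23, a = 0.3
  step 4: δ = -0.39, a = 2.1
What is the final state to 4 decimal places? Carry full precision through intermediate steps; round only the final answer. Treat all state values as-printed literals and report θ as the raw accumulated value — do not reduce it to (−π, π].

after step 1 (δ=0.33, a=-3.8): (1.980192, -2.824527, -0.748123, 11.650000)
after step 2 (δ=-0.46, a=2.0): (4.114958, -4.805797, -1.469621, 12.150000)
after step 3 (δ=0.23, a=0.3): (4.421755, -7.827763, -1.114015, 12.225000)
after step 4 (δ=-0.39, a=2.1): (5.769749, -10.570677, -1.742159, 12.750000)

(5.7697, -10.5707, -1.7422, 12.7500)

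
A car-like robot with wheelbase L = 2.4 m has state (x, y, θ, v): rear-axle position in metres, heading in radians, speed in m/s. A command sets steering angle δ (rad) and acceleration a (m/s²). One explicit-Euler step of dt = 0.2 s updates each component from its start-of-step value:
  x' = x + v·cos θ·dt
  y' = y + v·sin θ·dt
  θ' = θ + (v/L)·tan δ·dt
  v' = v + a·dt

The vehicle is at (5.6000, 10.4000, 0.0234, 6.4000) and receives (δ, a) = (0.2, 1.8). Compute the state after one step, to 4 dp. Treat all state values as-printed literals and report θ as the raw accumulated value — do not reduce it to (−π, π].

x' = 5.6000 + 6.4000·cos(0.0234)·0.2 = 6.8796
y' = 10.4000 + 6.4000·sin(0.0234)·0.2 = 10.4299
θ' = 0.0234 + (6.4000/2.4)·tan(0.2)·0.2 = 0.1315
v' = 6.4000 + 1.8000·0.2 = 6.7600

(6.8796, 10.4299, 0.1315, 6.7600)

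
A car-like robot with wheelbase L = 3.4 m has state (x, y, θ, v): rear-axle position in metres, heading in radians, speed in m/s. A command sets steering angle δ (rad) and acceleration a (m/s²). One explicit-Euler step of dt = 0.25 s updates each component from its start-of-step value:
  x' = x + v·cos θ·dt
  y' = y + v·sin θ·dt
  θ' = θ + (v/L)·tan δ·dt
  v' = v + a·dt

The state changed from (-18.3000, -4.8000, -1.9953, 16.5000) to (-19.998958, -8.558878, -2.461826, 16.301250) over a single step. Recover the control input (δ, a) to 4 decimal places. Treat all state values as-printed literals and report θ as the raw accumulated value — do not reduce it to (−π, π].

a = (v'−v)/dt = (-0.198750)/0.25 = -0.7950
Δθ = θ'−θ = -0.466526;  (v·dt/L) = 16.5000·0.25/3.4 = 1.213235
tan δ = Δθ·L/(v·dt) = -0.384531  →  δ = -0.3671

δ = -0.3671, a = -0.7950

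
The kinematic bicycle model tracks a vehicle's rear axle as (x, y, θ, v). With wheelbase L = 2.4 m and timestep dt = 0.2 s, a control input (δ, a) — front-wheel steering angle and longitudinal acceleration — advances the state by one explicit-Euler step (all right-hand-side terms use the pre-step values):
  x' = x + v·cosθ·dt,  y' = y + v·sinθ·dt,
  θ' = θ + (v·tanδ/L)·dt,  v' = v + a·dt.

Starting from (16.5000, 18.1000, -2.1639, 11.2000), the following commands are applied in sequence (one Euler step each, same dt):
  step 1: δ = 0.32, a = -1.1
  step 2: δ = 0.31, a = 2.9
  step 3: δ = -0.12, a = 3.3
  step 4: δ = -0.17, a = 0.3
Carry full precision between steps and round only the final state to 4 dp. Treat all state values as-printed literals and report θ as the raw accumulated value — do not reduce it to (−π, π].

after step 1 (δ=0.32, a=-1.1): (15.247980, 16.242570, -1.854603, 10.980000)
after step 2 (δ=0.31, a=2.9): (14.633073, 14.134418, -1.561504, 11.560000)
after step 3 (δ=-0.12, a=3.3): (14.654558, 11.822517, -1.677662, 12.220000)
after step 4 (δ=-0.17, a=0.3): (14.393876, 9.392460, -1.852466, 12.280000)

(14.3939, 9.3925, -1.8525, 12.2800)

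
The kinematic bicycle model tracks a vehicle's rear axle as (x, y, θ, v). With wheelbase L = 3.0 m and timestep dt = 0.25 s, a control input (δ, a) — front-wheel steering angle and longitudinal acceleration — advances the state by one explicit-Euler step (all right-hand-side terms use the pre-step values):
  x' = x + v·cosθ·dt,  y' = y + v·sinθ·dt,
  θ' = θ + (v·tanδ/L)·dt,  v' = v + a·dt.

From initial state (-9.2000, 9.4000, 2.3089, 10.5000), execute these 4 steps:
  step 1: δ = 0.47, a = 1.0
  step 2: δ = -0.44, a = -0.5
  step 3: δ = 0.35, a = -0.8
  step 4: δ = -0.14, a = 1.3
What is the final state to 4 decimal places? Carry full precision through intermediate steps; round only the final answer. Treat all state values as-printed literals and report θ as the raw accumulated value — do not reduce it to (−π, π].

(-17.5889, 15.5021, 2.5324, 10.7500)

after step 1 (δ=0.47, a=1.0): (-10.966327, 11.341833, 2.753370, 10.750000)
after step 2 (δ=-0.44, a=-0.5): (-13.453832, 12.359169, 2.331629, 10.625000)
after step 3 (δ=0.35, a=-0.8): (-15.285383, 14.282990, 2.654832, 10.425000)
after step 4 (δ=-0.14, a=1.3): (-17.588923, 15.502104, 2.532406, 10.750000)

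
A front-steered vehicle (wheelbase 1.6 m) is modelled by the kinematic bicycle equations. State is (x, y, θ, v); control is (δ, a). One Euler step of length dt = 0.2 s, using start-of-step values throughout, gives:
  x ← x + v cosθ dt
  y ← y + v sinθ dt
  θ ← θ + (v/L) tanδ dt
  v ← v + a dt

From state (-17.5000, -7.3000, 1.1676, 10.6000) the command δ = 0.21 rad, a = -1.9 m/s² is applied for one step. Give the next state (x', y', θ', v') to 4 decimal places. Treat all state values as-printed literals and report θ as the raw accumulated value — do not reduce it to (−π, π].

(-16.6682, -5.3500, 1.4500, 10.2200)

x' = -17.5000 + 10.6000·cos(1.1676)·0.2 = -16.6682
y' = -7.3000 + 10.6000·sin(1.1676)·0.2 = -5.3500
θ' = 1.1676 + (10.6000/1.6)·tan(0.21)·0.2 = 1.4500
v' = 10.6000 − 1.9000·0.2 = 10.2200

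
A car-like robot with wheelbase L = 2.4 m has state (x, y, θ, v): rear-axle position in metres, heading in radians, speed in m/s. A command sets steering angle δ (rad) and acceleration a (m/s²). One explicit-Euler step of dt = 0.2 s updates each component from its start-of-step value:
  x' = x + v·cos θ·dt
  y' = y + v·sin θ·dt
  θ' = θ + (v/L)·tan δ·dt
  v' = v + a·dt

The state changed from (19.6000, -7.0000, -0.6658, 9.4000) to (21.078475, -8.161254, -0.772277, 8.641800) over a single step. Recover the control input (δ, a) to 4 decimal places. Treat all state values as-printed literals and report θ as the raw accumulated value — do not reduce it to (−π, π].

a = (v'−v)/dt = (-0.758200)/0.2 = -3.7910
Δθ = θ'−θ = -0.106477;  (v·dt/L) = 9.4000·0.2/2.4 = 0.783333
tan δ = Δθ·L/(v·dt) = -0.135928  →  δ = -0.1351

δ = -0.1351, a = -3.7910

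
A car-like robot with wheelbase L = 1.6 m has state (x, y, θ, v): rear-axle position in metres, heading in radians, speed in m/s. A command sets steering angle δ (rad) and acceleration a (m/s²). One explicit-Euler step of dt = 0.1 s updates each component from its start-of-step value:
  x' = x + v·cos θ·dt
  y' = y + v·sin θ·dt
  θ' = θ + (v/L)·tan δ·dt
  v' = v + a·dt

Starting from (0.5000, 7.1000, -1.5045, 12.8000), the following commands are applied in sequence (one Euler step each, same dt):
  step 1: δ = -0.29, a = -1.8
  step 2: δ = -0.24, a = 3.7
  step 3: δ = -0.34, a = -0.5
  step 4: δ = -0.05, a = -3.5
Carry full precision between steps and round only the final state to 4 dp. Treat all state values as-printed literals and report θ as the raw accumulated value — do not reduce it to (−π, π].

(-0.8818, 2.3383, -2.2639, 12.5900)

after step 1 (δ=-0.29, a=-1.8): (0.584797, 5.822812, -1.743230, 12.620000)
after step 2 (δ=-0.24, a=3.7): (0.368262, 4.579527, -1.936251, 12.990000)
after step 3 (δ=-0.34, a=-0.5): (-0.095966, 3.366311, -2.223441, 12.940000)
after step 4 (δ=-0.05, a=-3.5): (-0.881798, 2.338253, -2.263912, 12.590000)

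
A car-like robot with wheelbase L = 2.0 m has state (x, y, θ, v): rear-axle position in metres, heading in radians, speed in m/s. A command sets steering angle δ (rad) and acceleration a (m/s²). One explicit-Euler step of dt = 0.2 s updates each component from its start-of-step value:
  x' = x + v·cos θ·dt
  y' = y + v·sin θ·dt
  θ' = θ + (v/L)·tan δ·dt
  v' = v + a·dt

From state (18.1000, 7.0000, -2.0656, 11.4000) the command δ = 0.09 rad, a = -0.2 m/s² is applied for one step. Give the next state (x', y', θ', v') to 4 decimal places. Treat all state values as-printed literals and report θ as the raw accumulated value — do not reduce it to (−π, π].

(17.0173, 4.9935, -1.9627, 11.3600)

x' = 18.1000 + 11.4000·cos(-2.0656)·0.2 = 17.0173
y' = 7.0000 + 11.4000·sin(-2.0656)·0.2 = 4.9935
θ' = -2.0656 + (11.4000/2.0)·tan(0.09)·0.2 = -1.9627
v' = 11.4000 − 0.2000·0.2 = 11.3600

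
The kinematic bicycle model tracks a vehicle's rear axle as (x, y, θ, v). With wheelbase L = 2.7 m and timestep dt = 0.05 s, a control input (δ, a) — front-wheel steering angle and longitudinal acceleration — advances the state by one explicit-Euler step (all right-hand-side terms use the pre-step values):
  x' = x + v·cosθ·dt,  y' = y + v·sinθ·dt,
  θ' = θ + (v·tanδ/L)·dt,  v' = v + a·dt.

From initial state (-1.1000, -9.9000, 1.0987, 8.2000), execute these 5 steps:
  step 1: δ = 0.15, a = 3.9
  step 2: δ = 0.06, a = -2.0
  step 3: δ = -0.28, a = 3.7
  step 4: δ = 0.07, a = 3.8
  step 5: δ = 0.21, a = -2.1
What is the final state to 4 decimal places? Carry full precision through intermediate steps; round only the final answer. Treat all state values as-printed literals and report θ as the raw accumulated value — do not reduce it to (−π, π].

(-0.1599, -8.0202, 1.1320, 8.5650)

after step 1 (δ=0.15, a=3.9): (-0.913551, -9.534847, 1.121650, 8.395000)
after step 2 (δ=0.06, a=-2.0): (-0.731297, -9.156729, 1.130989, 8.295000)
after step 3 (δ=-0.28, a=3.7): (-0.554711, -8.781449, 1.086818, 8.480000)
after step 4 (δ=0.07, a=3.8): (-0.357422, -8.406145, 1.097828, 8.670000)
after step 5 (δ=0.21, a=-2.1): (-0.159949, -8.020235, 1.132049, 8.565000)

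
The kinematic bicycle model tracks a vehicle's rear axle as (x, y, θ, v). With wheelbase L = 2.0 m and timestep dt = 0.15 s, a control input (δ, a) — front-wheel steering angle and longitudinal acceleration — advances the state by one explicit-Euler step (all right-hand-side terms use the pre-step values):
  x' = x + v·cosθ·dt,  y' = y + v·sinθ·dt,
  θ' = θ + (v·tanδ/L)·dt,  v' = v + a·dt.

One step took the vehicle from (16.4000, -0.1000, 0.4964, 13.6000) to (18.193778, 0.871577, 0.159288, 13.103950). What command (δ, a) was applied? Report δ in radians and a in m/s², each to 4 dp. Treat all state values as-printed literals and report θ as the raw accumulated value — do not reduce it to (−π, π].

a = (v'−v)/dt = (-0.496050)/0.15 = -3.3070
Δθ = θ'−θ = -0.337112;  (v·dt/L) = 13.6000·0.15/2.0 = 1.020000
tan δ = Δθ·L/(v·dt) = -0.330502  →  δ = -0.3192

δ = -0.3192, a = -3.3070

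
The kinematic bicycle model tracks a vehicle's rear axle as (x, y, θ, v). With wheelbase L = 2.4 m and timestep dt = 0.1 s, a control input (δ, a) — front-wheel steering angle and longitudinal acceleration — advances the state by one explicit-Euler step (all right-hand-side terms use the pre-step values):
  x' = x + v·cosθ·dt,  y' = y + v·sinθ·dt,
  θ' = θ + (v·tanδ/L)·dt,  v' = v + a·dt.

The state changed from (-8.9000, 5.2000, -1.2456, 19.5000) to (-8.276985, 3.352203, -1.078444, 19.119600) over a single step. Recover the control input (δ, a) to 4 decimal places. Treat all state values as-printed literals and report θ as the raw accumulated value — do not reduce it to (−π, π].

δ = 0.2029, a = -3.8040

a = (v'−v)/dt = (-0.380400)/0.1 = -3.8040
Δθ = θ'−θ = 0.167156;  (v·dt/L) = 19.5000·0.1/2.4 = 0.812500
tan δ = Δθ·L/(v·dt) = 0.205730  →  δ = 0.2029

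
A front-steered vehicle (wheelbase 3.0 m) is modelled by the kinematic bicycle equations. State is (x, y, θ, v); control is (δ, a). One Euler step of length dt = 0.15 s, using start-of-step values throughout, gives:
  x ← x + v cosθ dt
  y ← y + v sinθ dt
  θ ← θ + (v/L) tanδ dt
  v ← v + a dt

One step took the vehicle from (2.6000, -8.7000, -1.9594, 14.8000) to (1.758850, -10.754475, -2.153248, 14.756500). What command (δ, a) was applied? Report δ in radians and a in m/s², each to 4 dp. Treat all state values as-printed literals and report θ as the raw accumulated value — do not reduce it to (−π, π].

a = (v'−v)/dt = (-0.043500)/0.15 = -0.2900
Δθ = θ'−θ = -0.193848;  (v·dt/L) = 14.8000·0.15/3.0 = 0.740000
tan δ = Δθ·L/(v·dt) = -0.261957  →  δ = -0.2562

δ = -0.2562, a = -0.2900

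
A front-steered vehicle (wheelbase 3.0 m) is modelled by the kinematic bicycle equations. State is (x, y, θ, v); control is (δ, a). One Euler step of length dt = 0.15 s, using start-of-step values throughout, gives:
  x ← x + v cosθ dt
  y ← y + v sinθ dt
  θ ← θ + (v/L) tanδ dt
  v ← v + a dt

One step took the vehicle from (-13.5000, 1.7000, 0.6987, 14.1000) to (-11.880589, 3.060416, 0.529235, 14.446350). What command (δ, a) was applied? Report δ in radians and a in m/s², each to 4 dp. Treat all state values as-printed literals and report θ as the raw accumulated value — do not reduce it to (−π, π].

a = (v'−v)/dt = (0.346350)/0.15 = 2.3090
Δθ = θ'−θ = -0.169465;  (v·dt/L) = 14.1000·0.15/3.0 = 0.705000
tan δ = Δθ·L/(v·dt) = -0.240376  →  δ = -0.2359

δ = -0.2359, a = 2.3090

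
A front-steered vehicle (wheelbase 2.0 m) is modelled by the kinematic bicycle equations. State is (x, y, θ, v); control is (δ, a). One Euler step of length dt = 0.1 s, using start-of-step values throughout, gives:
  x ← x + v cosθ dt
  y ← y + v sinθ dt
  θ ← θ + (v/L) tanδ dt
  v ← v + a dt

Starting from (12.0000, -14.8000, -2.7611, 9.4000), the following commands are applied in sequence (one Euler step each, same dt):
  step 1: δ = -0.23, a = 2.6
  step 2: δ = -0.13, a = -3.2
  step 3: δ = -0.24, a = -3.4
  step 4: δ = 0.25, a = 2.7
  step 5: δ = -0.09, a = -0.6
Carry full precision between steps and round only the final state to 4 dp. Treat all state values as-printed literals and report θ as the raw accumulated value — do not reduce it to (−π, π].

after step 1 (δ=-0.23, a=2.6): (11.127227, -15.149095, -2.871147, 9.660000)
after step 2 (δ=-0.13, a=-3.2): (10.196339, -15.407172, -2.934294, 9.340000)
after step 3 (δ=-0.24, a=-3.4): (9.282336, -15.599406, -3.048576, 9.000000)
after step 4 (δ=0.25, a=2.7): (8.386226, -15.683000, -2.933672, 9.270000)
after step 5 (δ=-0.09, a=-0.6): (7.479192, -15.874357, -2.975500, 9.210000)

(7.4792, -15.8744, -2.9755, 9.2100)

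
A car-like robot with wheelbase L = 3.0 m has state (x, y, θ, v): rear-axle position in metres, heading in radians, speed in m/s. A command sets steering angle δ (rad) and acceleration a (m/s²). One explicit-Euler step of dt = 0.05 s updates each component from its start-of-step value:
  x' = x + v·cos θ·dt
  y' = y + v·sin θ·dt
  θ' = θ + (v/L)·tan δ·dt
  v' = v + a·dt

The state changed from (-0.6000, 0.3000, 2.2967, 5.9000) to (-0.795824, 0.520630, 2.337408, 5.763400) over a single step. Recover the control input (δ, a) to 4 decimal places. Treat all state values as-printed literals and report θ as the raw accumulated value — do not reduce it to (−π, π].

a = (v'−v)/dt = (-0.136600)/0.05 = -2.7320
Δθ = θ'−θ = 0.040708;  (v·dt/L) = 5.9000·0.05/3.0 = 0.098333
tan δ = Δθ·L/(v·dt) = 0.413980  →  δ = 0.3925

δ = 0.3925, a = -2.7320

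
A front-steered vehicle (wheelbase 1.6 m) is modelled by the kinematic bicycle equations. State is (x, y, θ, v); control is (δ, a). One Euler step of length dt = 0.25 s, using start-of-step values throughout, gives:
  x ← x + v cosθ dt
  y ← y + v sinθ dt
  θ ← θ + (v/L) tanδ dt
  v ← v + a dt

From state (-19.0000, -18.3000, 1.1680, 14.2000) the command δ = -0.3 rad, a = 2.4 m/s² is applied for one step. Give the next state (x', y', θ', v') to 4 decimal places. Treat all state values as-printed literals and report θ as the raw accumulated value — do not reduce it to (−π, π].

x' = -19.0000 + 14.2000·cos(1.1680)·0.25 = -17.6084
y' = -18.3000 + 14.2000·sin(1.1680)·0.25 = -15.0341
θ' = 1.1680 + (14.2000/1.6)·tan(-0.3)·0.25 = 0.4817
v' = 14.2000 + 2.4000·0.25 = 14.8000

(-17.6084, -15.0341, 0.4817, 14.8000)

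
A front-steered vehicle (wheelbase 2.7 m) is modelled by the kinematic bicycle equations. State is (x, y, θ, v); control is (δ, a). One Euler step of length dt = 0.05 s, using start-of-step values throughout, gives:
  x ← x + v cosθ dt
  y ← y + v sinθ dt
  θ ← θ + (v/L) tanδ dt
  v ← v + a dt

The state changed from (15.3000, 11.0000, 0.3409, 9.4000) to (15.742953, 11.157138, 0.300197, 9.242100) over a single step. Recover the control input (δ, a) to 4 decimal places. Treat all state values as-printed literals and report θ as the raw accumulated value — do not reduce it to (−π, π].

δ = -0.2297, a = -3.1580

a = (v'−v)/dt = (-0.157900)/0.05 = -3.1580
Δθ = θ'−θ = -0.040703;  (v·dt/L) = 9.4000·0.05/2.7 = 0.174074
tan δ = Δθ·L/(v·dt) = -0.233826  →  δ = -0.2297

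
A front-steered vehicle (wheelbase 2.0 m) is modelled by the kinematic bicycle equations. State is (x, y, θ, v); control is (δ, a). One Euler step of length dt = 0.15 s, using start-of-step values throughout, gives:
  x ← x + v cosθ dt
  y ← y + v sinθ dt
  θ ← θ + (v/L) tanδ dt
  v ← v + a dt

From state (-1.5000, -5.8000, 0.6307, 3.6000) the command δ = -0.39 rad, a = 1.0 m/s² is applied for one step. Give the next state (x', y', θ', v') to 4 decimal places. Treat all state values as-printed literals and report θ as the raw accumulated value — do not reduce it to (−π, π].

(-1.0639, -5.4816, 0.5197, 3.7500)

x' = -1.5000 + 3.6000·cos(0.6307)·0.15 = -1.0639
y' = -5.8000 + 3.6000·sin(0.6307)·0.15 = -5.4816
θ' = 0.6307 + (3.6000/2.0)·tan(-0.39)·0.15 = 0.5197
v' = 3.6000 + 1.0000·0.15 = 3.7500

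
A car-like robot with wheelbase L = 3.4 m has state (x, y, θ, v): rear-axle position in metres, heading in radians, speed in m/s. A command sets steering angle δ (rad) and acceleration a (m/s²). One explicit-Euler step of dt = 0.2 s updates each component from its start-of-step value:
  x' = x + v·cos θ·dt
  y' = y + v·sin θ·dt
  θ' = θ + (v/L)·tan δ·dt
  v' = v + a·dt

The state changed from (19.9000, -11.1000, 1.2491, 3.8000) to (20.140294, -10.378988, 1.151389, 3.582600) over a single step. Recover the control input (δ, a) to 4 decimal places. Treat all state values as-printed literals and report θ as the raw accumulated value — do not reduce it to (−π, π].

δ = -0.4121, a = -1.0870

a = (v'−v)/dt = (-0.217400)/0.2 = -1.0870
Δθ = θ'−θ = -0.097711;  (v·dt/L) = 3.8000·0.2/3.4 = 0.223529
tan δ = Δθ·L/(v·dt) = -0.437128  →  δ = -0.4121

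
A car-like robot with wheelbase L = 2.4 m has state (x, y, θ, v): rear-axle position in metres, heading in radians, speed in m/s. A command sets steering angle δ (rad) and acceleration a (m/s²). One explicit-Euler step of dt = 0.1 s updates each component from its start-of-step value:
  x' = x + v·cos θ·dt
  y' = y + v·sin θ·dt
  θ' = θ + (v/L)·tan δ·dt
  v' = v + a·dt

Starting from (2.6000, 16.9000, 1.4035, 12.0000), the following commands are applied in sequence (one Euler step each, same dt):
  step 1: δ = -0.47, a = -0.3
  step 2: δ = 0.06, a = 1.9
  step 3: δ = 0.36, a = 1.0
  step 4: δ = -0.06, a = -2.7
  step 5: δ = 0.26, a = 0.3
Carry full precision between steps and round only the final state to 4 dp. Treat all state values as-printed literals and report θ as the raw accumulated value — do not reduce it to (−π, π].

after step 1 (δ=-0.47, a=-0.3): (2.799820, 18.083246, 1.149517, 11.970000)
after step 2 (δ=0.06, a=1.9): (3.289308, 19.175588, 1.179478, 12.160000)
after step 3 (δ=0.36, a=1.0): (3.753099, 20.299667, 1.370189, 12.260000)
after step 4 (δ=-0.06, a=-2.7): (3.997397, 21.501081, 1.339502, 11.990000)
after step 5 (δ=0.26, a=0.3): (4.272253, 22.668152, 1.472402, 12.020000)

(4.2723, 22.6682, 1.4724, 12.0200)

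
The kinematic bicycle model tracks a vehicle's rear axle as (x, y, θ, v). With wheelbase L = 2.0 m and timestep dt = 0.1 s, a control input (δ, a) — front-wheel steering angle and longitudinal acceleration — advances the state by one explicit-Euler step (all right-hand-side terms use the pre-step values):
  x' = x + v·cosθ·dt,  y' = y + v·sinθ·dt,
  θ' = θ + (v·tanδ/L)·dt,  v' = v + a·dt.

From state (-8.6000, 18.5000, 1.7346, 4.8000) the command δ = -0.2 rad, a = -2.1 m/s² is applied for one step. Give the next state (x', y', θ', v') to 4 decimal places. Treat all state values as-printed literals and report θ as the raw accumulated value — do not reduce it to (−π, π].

x' = -8.6000 + 4.8000·cos(1.7346)·0.1 = -8.6783
y' = 18.5000 + 4.8000·sin(1.7346)·0.1 = 18.9736
θ' = 1.7346 + (4.8000/2.0)·tan(-0.2)·0.1 = 1.6859
v' = 4.8000 − 2.1000·0.1 = 4.5900

(-8.6783, 18.9736, 1.6859, 4.5900)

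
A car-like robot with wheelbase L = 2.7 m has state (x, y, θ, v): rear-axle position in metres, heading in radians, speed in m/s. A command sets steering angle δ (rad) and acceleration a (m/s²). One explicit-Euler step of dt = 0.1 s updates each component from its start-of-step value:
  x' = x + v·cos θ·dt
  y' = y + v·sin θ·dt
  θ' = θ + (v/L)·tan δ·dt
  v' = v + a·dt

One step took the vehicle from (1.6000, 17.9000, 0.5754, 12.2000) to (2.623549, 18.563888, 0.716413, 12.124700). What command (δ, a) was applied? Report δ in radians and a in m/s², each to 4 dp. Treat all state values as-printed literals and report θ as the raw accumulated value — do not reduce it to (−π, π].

δ = 0.3025, a = -0.7530

a = (v'−v)/dt = (-0.075300)/0.1 = -0.7530
Δθ = θ'−θ = 0.141013;  (v·dt/L) = 12.2000·0.1/2.7 = 0.451852
tan δ = Δθ·L/(v·dt) = 0.312078  →  δ = 0.3025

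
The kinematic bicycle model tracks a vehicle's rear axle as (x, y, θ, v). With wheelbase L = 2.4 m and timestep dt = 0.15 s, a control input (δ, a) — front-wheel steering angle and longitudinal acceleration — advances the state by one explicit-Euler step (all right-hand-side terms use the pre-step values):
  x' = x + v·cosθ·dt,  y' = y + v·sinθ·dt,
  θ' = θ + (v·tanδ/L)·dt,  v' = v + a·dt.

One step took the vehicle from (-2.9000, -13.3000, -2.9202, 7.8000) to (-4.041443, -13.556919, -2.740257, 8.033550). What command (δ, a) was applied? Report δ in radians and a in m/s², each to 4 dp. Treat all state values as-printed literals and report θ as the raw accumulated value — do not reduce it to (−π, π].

δ = 0.3536, a = 1.5570

a = (v'−v)/dt = (0.233550)/0.15 = 1.5570
Δθ = θ'−θ = 0.179943;  (v·dt/L) = 7.8000·0.15/2.4 = 0.487500
tan δ = Δθ·L/(v·dt) = 0.369114  →  δ = 0.3536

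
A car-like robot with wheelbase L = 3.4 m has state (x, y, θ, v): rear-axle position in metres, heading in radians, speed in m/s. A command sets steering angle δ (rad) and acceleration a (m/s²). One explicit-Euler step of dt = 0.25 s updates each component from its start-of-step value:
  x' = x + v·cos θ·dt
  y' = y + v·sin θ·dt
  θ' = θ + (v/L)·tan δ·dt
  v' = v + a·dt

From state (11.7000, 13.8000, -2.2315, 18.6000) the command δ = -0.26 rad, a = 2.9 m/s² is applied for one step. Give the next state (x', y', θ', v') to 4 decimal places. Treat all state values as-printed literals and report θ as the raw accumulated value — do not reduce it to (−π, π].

x' = 11.7000 + 18.6000·cos(-2.2315)·0.25 = 8.8464
y' = 13.8000 + 18.6000·sin(-2.2315)·0.25 = 10.1285
θ' = -2.2315 + (18.6000/3.4)·tan(-0.26)·0.25 = -2.5953
v' = 18.6000 + 2.9000·0.25 = 19.3250

(8.8464, 10.1285, -2.5953, 19.3250)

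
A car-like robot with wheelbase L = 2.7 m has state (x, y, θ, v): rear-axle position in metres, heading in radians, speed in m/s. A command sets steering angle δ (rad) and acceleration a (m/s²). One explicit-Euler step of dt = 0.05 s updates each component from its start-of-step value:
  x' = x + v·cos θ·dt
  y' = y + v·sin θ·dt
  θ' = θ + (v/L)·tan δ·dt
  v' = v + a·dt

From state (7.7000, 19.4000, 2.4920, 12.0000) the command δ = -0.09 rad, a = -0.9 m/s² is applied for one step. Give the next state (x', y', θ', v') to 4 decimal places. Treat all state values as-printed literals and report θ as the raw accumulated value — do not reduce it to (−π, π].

x' = 7.7000 + 12.0000·cos(2.4920)·0.05 = 7.2222
y' = 19.4000 + 12.0000·sin(2.4920)·0.05 = 19.7629
θ' = 2.4920 + (12.0000/2.7)·tan(-0.09)·0.05 = 2.4719
v' = 12.0000 − 0.9000·0.05 = 11.9550

(7.2222, 19.7629, 2.4719, 11.9550)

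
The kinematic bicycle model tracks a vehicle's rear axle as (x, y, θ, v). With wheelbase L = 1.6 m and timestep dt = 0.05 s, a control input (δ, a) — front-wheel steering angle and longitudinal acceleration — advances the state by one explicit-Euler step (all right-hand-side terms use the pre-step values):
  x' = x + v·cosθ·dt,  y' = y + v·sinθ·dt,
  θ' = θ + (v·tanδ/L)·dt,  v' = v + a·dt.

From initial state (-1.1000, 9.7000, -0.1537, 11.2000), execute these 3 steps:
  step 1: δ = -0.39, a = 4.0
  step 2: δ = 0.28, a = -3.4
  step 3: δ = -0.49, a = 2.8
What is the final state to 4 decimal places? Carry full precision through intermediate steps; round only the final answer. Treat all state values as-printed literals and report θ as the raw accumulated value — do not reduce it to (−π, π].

after step 1 (δ=-0.39, a=4.0): (-0.546602, 9.614266, -0.297569, 11.400000)
after step 2 (δ=0.28, a=-3.4): (-0.001652, 9.447144, -0.195128, 11.230000)
after step 3 (δ=-0.49, a=2.8): (0.549192, 9.338274, -0.382314, 11.370000)

(0.5492, 9.3383, -0.3823, 11.3700)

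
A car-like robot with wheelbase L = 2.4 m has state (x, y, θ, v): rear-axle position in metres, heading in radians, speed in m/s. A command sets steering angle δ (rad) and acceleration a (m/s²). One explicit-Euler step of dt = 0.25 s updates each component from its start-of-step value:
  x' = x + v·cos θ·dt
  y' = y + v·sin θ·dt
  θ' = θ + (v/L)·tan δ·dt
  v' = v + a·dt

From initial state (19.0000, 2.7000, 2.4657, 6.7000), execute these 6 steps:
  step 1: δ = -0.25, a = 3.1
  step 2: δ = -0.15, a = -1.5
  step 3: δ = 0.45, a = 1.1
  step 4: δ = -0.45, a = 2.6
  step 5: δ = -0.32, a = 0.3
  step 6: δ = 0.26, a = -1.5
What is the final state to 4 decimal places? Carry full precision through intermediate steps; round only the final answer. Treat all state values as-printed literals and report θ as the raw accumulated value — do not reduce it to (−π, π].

(12.2361, 11.2879, 2.1034, 7.7250)

after step 1 (δ=-0.25, a=3.1): (17.693251, 3.747870, 2.287493, 7.475000)
after step 2 (δ=-0.15, a=-1.5): (16.465674, 5.156870, 2.169812, 7.100000)
after step 3 (δ=0.45, a=1.1): (15.464876, 6.622827, 2.527071, 7.375000)
after step 4 (δ=-0.45, a=2.6): (13.958441, 7.685873, 2.155974, 8.025000)
after step 5 (δ=-0.32, a=0.3): (12.850294, 9.358311, 1.878953, 8.100000)
after step 6 (δ=0.26, a=-1.5): (12.236105, 11.287921, 2.103409, 7.725000)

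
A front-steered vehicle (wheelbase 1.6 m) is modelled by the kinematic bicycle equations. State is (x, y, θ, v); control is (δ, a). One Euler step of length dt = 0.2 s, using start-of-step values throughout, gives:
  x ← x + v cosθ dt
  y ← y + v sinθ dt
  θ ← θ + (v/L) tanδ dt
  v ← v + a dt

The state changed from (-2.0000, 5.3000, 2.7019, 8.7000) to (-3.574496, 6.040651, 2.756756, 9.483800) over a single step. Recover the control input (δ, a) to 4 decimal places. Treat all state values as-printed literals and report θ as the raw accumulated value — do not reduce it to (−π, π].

δ = 0.0504, a = 3.9190

a = (v'−v)/dt = (0.783800)/0.2 = 3.9190
Δθ = θ'−θ = 0.054856;  (v·dt/L) = 8.7000·0.2/1.6 = 1.087500
tan δ = Δθ·L/(v·dt) = 0.050442  →  δ = 0.0504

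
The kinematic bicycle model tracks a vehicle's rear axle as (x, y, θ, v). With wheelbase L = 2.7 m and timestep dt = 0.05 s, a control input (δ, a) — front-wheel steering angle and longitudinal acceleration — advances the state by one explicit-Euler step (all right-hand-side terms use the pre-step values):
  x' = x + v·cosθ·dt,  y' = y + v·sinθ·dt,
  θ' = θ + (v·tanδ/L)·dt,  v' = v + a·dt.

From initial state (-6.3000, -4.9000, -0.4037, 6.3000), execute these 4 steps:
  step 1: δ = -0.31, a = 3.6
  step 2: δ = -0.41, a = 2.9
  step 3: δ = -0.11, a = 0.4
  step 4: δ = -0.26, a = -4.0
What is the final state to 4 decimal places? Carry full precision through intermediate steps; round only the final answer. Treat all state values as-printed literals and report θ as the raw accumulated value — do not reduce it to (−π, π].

(-5.1351, -5.4802, -0.5395, 6.4450)

after step 1 (δ=-0.31, a=3.6): (-6.010322, -5.023739, -0.441072, 6.480000)
after step 2 (δ=-0.41, a=2.9): (-5.717330, -5.162058, -0.493227, 6.625000)
after step 3 (δ=-0.11, a=0.4): (-5.425562, -5.318895, -0.506777, 6.645000)
after step 4 (δ=-0.26, a=-4.0): (-5.135071, -5.480157, -0.539513, 6.445000)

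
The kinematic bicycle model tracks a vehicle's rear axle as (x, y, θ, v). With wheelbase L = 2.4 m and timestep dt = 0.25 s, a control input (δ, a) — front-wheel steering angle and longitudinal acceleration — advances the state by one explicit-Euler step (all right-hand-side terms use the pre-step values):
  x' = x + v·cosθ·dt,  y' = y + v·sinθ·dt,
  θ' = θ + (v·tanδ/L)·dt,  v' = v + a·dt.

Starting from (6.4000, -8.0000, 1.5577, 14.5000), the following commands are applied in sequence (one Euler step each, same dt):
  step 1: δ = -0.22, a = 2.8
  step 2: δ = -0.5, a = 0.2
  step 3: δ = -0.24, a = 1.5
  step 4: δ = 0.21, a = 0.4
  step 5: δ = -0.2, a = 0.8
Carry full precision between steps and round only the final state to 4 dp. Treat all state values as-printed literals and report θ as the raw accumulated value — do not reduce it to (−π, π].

after step 1 (δ=-0.22, a=2.8): (6.447473, -4.375311, 1.219941, 15.200000)
after step 2 (δ=-0.5, a=0.2): (7.753535, -0.806810, 0.354963, 15.250000)
after step 3 (δ=-0.24, a=1.5): (11.328362, 0.518245, -0.033780, 15.625000)
after step 4 (δ=0.21, a=0.4): (15.232384, 0.386316, 0.313131, 15.725000)
after step 5 (δ=-0.2, a=0.8): (18.972471, 1.597296, -0.018912, 15.925000)

(18.9725, 1.5973, -0.0189, 15.9250)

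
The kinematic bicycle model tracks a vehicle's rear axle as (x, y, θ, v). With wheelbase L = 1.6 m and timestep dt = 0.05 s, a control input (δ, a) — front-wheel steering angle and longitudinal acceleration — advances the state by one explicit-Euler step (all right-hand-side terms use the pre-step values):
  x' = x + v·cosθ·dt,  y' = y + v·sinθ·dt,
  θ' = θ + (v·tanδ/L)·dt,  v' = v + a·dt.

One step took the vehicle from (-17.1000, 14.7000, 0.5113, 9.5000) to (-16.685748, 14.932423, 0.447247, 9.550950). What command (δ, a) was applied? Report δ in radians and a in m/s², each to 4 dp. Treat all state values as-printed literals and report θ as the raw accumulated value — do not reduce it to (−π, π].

δ = -0.2125, a = 1.0190

a = (v'−v)/dt = (0.050950)/0.05 = 1.0190
Δθ = θ'−θ = -0.064053;  (v·dt/L) = 9.5000·0.05/1.6 = 0.296875
tan δ = Δθ·L/(v·dt) = -0.215757  →  δ = -0.2125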